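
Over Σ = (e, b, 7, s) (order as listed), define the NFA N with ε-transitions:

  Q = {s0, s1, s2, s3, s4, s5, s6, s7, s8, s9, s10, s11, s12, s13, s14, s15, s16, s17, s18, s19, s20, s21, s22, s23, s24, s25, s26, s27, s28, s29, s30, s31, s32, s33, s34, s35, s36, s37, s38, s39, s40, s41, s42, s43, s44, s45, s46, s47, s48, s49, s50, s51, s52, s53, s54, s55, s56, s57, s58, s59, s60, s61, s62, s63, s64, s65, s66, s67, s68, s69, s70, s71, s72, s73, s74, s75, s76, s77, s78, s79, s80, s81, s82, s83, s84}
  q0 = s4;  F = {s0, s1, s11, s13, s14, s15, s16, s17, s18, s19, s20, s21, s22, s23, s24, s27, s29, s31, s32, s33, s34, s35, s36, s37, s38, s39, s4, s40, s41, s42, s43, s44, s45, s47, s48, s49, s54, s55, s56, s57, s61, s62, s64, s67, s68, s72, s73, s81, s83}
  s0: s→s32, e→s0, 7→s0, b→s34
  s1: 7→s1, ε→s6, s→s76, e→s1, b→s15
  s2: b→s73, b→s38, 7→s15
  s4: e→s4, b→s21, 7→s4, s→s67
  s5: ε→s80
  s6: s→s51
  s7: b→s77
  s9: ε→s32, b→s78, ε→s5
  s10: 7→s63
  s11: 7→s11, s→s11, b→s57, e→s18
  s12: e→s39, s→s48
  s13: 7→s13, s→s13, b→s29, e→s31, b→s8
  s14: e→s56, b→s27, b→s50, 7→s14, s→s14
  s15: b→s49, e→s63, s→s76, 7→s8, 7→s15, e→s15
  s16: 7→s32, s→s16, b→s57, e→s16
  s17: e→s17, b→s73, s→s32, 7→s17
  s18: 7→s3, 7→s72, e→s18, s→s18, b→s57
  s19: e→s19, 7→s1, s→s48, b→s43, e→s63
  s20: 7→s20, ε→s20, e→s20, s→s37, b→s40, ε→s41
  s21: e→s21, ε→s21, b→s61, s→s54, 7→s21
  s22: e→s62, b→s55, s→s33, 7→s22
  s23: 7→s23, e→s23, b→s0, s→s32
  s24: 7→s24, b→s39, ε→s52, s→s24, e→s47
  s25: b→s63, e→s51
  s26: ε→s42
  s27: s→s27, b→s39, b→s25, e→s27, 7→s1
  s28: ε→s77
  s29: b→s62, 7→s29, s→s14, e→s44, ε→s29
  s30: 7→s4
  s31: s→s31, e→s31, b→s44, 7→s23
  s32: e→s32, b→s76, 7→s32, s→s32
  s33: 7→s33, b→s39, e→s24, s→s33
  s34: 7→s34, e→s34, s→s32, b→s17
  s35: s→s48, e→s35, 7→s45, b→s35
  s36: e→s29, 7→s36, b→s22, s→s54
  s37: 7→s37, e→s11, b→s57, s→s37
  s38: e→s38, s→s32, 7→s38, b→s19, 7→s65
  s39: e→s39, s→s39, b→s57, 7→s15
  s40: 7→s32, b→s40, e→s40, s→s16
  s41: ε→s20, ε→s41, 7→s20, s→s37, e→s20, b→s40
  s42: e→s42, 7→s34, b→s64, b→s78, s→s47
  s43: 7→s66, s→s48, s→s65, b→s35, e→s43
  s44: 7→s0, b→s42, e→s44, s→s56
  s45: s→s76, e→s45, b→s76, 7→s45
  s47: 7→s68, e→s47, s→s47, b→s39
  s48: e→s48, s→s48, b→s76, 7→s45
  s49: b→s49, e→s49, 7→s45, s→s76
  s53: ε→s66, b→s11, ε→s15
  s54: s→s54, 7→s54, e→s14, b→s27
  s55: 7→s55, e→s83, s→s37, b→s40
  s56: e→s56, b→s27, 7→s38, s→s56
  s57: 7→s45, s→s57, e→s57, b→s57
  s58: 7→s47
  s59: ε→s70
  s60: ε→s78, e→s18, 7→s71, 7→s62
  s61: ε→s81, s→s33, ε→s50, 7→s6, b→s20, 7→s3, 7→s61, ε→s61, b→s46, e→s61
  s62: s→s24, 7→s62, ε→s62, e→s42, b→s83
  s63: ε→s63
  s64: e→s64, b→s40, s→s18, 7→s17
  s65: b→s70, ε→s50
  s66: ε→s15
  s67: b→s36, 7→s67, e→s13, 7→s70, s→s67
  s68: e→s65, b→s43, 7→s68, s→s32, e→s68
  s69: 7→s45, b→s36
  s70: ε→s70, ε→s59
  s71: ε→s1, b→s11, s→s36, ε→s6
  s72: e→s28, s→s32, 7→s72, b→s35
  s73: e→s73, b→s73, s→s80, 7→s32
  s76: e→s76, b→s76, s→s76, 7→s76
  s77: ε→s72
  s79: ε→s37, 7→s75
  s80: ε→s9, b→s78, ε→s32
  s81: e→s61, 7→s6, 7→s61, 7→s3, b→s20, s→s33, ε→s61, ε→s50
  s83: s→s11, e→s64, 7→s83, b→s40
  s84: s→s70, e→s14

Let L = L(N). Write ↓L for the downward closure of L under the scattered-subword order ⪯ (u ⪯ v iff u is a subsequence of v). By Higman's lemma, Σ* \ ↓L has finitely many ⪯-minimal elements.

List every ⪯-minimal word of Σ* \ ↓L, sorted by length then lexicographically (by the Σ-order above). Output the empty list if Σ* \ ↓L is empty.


A = [bsb7s, bbbb7b, see7sb].

|Q|=85, |F|=49, |δ|=277 (34 ε).
min D↑ (48 st, q0=0, F={31}): 0:e→0,b→1,7→0,s→2 1:e→1,b→3,7→1,s→4 2:e→5,b→6,7→2,s→2 3:e→3,b→7,7→3,s→8 4:e→9,b→10,7→4,s→4 5:e→11,b→12,7→5,s→5 6:e→12,b→13,7→6,s→4 7:e→7,b→14,7→7,s→15 8:e→16,b→17,7→8,s→8 9:e→18,b→10,7→9,s→9 10:e→10,b→17,7→19,s→10 11:e→11,b→20,7→21,s→11 12:e→20,b→22,7→12,s→9 13:e→22,b→23,7→13,s→8 14:e→14,b→14,7→24,s→25 15:e→26,b→27,7→15,s→15 16:e→28,b→17,7→16,s→16 17:e→17,b→27,7→29,s→17 18:e→18,b→10,7→30,s→18 19:e→19,b→29,7→19,s→31 20:e→20,b→32,7→33,s→18 21:e→21,b→33,7→21,s→24 22:e→32,b→34,7→22,s→16 23:e→34,b→14,7→23,s→15 24:e→24,b→31,7→24,s→24 25:e→25,b→27,7→24,s→25 26:e→35,b→27,7→26,s→26 27:e→27,b→27,7→36,s→27 28:e→28,b→17,7→37,s→28 29:e→29,b→38,7→29,s→31 30:e→30,b→39,7→30,s→24 31:e→31,b→31,7→31,s→31 32:e→32,b→40,7→41,s→28 33:e→33,b→41,7→33,s→24 34:e→40,b→14,7→34,s→26 35:e→35,b→27,7→42,s→35 36:e→36,b→31,7→36,s→31 37:e→37,b→43,7→37,s→24 38:e→38,b→38,7→36,s→31 39:e→39,b→43,7→19,s→44 40:e→40,b→14,7→45,s→35 41:e→41,b→45,7→41,s→24 42:e→42,b→46,7→42,s→24 43:e→43,b→46,7→29,s→44 44:e→44,b→31,7→36,s→44 45:e→45,b→47,7→45,s→24 46:e→46,b→46,7→36,s→44 47:e→47,b→47,7→24,s→24 (ε-aug+det+¬).
'bsb7s': |S_i|=[69, 64, 44, 23, 10, 2] end={s51,s76} — reject; 5/5 single-dels accept.
'bbbb7b': run [69, 64, 55, 40, 17, 3, 1] end={s76} rej; 6/6 del acc.
'see7sb': N↓-sim [69, 62, 55, 47, 34, 13, 4] end={s59,s70,s76,s78} rej; 6/6 deletions ∈↓L.
3 words, ⪯-incomp.


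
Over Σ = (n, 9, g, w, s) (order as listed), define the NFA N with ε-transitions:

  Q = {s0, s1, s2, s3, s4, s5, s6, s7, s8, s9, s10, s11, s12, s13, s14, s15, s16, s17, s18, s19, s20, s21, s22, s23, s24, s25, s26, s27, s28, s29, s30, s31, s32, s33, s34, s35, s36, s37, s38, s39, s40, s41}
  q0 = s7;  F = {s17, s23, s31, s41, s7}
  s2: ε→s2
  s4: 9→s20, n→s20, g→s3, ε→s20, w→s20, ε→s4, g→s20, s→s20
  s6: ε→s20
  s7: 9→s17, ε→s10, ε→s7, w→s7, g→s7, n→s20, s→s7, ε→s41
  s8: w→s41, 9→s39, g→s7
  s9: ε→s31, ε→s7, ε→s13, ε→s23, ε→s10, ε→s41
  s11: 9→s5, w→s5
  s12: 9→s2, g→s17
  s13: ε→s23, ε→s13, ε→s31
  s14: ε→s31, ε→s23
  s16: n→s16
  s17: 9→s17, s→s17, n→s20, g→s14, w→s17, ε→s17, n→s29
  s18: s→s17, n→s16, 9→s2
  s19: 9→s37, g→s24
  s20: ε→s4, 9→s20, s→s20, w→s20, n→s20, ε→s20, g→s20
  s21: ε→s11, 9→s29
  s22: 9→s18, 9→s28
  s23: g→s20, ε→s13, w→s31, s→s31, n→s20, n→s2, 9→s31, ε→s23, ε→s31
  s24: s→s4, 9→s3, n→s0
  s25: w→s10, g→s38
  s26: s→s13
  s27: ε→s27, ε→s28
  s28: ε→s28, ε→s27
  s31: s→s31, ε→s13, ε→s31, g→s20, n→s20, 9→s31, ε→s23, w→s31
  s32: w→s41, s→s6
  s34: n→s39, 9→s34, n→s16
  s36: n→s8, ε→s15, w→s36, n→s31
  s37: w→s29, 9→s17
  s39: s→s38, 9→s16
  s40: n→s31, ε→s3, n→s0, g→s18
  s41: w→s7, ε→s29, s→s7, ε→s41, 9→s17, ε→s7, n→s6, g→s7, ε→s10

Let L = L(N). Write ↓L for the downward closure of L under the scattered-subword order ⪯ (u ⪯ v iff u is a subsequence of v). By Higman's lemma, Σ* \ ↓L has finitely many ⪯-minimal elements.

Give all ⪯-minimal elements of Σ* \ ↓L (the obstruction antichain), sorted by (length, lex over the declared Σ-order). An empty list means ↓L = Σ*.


min(Σ*\↓L) = [n, 9gg].

|Q|=42, |F|=5, |δ|=113 (38 ε).
min D↑ (4 st, q0=0, F={1}): 0:n→1,9→2,g→0,w→0,s→0 1:n→1,9→1,g→1,w→1,s→1 2:n→1,9→2,g→3,w→2,s→2 3:n→1,9→3,g→1,w→3,s→3 (ε-aug+det+¬).
'n': N↓-sim [14, 6] end={s2,s20,s29,s3,s4,s6} — reject; 1/1 single-dels accept.
'9gg': N↓-sim [14, 10, 8, 3] end={s20,s3,s4} ∉↓L; 3/3 del acc.
2 obstructions.


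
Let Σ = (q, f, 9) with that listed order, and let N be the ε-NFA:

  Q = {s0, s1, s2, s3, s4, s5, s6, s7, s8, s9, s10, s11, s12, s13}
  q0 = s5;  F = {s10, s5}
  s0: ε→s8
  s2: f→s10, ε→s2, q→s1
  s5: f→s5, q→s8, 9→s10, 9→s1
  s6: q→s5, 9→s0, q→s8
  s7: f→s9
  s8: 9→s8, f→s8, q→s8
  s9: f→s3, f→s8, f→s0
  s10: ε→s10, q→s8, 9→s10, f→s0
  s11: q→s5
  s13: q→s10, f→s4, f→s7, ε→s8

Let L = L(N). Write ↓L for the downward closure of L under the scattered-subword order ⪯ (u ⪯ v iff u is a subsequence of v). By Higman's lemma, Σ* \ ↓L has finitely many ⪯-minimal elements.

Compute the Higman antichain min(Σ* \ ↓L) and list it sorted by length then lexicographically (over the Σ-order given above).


|Q|=14, |F|=2, |δ|=27 (4 ε).
min D↑ (3 st, q0=0, F={1}): 0:q→1,f→0,9→2 1:q→1,f→1,9→1 2:q→1,f→1,9→2 (ε-aug+det+¬).
'q': |S_i|=[5, 1] end={s8} ∉↓L; 1/1 single-dels accept.
'9f': N↓-sim [5, 4, 2] end={s0,s8} rej; 2/2 deletions ∈↓L.
2 minimals (antichain).

Antichain: [q, 9f].


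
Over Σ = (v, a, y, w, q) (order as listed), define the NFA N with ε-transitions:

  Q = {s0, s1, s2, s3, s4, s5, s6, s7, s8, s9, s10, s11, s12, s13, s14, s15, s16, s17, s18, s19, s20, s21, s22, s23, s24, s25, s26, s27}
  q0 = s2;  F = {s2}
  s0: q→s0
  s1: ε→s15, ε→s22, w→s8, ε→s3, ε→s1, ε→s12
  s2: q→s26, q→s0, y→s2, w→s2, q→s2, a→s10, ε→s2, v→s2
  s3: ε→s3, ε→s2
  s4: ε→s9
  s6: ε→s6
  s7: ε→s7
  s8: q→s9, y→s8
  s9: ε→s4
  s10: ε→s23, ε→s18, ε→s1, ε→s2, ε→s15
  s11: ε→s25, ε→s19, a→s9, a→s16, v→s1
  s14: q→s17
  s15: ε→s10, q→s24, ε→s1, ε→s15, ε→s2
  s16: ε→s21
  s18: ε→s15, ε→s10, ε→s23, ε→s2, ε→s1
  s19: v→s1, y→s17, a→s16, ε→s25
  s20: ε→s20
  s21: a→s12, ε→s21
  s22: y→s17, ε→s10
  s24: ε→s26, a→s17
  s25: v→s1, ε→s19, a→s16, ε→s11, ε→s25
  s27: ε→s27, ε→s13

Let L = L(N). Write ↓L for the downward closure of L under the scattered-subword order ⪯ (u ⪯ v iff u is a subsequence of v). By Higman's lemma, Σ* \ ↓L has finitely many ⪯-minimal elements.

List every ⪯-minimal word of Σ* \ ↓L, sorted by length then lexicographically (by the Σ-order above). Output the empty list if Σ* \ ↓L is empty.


A = [].

|Q|=28, |F|=1, |δ|=63 (39 ε).
min D↑ (1 st, q0=0, F={}): 0:v→0,a→0,y→0,w→0,q→0 [Hopcroft].
L(D↑) = ∅ ⇒ ↓L = Σ*.


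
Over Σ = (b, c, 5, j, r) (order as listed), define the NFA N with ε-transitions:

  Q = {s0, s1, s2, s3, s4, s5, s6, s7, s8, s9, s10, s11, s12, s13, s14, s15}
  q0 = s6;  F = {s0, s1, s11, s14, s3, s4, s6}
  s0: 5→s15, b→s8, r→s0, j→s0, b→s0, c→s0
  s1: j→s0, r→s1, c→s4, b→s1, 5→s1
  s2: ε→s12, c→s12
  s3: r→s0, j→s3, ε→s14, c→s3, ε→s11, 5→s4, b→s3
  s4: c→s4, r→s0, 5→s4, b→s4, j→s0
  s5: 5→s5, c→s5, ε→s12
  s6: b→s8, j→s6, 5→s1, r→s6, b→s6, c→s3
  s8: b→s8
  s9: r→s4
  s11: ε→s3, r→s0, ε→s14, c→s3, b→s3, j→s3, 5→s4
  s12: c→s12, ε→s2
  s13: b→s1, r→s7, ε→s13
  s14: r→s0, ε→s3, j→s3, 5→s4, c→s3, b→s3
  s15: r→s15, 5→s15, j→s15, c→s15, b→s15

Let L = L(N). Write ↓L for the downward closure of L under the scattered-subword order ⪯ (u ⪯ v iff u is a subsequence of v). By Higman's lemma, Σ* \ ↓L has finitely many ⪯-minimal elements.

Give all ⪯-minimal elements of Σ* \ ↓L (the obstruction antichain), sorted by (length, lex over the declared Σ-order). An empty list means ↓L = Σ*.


|Q|=16, |F|=7, |δ|=59 (9 ε).
min D↑ (6 st, q0=0, F={5}): 0:b→0,c→1,5→2,j→0,r→0 1:b→1,c→1,5→3,j→1,r→4 2:b→2,c→3,5→2,j→4,r→2 3:b→3,c→3,5→3,j→4,r→4 4:b→4,c→4,5→5,j→4,r→4 5:b→5,c→5,5→5,j→5,r→5 (ε-aug+det+¬).
'cr5': run [9, 7, 3, 1] end={s15} rej; 3/3 del acc.
'5j5': |S_i|=[9, 5, 3, 1] end={s15} rej; 3/3 deletions ∈↓L.
2 words, ⪯-incomp.

A = [cr5, 5j5].


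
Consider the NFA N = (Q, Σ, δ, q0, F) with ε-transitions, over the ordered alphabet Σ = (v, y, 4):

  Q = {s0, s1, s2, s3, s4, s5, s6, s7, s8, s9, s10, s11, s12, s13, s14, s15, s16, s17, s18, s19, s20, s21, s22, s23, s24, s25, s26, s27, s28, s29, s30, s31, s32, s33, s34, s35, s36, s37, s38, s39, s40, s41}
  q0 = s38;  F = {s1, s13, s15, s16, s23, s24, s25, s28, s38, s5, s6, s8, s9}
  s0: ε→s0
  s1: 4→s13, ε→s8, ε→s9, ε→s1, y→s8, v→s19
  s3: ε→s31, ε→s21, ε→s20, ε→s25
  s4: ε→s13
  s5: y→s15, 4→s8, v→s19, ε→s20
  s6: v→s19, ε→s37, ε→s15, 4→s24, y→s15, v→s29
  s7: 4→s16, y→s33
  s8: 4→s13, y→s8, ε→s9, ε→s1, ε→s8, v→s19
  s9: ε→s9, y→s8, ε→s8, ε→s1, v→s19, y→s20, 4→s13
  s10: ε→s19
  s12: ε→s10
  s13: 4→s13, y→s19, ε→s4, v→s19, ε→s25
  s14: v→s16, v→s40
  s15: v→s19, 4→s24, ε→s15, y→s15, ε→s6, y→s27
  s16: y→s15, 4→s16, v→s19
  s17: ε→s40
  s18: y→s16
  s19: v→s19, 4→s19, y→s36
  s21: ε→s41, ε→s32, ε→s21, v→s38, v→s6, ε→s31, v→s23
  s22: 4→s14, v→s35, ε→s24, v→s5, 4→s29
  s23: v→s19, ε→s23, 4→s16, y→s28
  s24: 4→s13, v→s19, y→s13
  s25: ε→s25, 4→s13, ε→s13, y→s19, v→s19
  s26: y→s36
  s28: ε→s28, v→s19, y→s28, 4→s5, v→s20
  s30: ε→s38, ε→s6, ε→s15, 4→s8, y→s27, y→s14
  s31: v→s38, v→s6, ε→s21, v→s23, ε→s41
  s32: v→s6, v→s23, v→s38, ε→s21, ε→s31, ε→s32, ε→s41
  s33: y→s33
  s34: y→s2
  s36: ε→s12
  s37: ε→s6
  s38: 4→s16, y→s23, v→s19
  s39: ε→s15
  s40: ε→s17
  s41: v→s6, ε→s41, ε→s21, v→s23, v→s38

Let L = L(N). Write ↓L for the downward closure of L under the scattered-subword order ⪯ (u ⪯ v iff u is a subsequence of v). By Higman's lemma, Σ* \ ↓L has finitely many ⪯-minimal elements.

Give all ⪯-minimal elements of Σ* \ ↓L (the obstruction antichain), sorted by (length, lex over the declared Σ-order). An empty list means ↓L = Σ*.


|Q|=42, |F|=13, |δ|=122 (49 ε).
min D↑ (10 st, q0=0, F={1}): 0:v→1,y→2,4→3 1:v→1,y→1,4→1 2:v→1,y→4,4→3 3:v→1,y→5,4→3 4:v→1,y→4,4→6 5:v→1,y→5,4→7 6:v→1,y→5,4→8 7:v→1,y→9,4→9 8:v→1,y→8,4→9 9:v→1,y→1,4→9 (ε-aug+det+¬).
'v': |S_i|=[22, 6] end={s10,s12,s19,s20,s29,s36} rej; 1/1 deletions ∈↓L.
'4y4yy': N↓-sim [22, 19, 17, 8, 7, 4] end={s10,s12,s19,s36} — reject; 5/5 del acc.
'4y44y': N↓-sim [22, 19, 17, 8, 7, 4] end={s10,s12,s19,s36} ∉↓L; 5/5 del acc.
'yy444y': run [22, 21, 19, 18, 12, 7, 4] end={s10,s12,s19,s36} — reject; 6/6 single-dels accept.
4 minimals (antichain).

min(Σ*\↓L) = [v, 4y4yy, 4y44y, yy444y].


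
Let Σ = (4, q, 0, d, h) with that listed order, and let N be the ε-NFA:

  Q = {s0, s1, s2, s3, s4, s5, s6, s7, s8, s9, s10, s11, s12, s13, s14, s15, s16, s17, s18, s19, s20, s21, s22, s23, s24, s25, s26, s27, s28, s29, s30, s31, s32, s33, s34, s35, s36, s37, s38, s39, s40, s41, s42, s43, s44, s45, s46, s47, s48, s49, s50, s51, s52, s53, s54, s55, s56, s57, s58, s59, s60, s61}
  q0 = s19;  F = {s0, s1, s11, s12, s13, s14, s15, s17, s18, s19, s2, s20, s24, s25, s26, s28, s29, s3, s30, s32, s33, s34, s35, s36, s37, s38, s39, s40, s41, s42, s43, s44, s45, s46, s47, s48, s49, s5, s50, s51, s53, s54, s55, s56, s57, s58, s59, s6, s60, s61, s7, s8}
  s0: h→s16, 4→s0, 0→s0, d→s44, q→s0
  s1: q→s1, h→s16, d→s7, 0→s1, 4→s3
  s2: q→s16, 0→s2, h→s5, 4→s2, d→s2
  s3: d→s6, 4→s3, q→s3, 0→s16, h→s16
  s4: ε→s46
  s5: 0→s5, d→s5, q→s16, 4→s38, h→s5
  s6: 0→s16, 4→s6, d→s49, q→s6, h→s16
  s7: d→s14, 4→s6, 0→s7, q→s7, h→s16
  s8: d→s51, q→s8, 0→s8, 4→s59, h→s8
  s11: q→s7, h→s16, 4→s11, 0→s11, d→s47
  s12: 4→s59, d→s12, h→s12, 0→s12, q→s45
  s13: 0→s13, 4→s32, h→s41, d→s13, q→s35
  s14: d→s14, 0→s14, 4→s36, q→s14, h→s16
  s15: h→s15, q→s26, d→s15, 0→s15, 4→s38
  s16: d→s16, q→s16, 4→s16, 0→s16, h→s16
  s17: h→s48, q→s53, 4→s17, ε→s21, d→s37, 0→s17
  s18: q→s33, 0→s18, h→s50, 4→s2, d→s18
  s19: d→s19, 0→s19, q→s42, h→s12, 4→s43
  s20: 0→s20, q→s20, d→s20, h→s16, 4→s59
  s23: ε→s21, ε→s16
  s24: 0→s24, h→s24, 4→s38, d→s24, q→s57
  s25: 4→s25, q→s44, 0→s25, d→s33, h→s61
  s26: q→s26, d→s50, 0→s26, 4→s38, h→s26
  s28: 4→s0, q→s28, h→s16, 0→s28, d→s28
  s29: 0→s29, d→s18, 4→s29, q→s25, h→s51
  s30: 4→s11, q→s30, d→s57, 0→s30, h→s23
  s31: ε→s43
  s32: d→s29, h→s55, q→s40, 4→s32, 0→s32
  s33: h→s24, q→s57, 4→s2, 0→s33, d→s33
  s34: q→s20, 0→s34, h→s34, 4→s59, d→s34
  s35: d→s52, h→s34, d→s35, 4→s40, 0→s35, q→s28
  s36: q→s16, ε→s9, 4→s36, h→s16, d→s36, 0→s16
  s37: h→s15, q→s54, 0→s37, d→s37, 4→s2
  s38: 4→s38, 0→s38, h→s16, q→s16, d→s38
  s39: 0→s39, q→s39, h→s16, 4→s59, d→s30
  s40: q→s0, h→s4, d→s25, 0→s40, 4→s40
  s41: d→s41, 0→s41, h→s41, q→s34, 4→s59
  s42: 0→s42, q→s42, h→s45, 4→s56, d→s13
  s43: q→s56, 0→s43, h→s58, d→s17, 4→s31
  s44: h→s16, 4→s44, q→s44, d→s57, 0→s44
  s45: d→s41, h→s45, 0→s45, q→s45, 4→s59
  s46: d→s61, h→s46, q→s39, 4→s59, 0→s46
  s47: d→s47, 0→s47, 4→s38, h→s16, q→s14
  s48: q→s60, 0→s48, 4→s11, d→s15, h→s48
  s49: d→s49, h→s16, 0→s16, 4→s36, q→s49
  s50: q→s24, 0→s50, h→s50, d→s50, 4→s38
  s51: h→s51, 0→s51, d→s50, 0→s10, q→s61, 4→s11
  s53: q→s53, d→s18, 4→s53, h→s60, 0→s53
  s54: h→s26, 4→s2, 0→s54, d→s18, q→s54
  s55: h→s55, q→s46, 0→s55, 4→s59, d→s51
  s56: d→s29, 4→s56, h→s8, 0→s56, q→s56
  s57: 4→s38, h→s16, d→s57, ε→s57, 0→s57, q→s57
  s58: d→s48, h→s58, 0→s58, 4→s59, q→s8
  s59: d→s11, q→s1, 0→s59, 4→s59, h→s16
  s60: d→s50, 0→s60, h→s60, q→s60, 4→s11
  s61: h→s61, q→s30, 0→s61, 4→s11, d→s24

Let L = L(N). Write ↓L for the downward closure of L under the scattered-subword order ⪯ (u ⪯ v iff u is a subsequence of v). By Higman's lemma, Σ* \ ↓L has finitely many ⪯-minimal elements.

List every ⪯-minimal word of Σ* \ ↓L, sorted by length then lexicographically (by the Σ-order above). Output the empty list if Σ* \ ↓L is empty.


|Q|=62, |F|=52, |δ|=274 (7 ε).
min D↑ (53 st, q0=0, F={20}): 0:4→1,q→2,0→0,d→0,h→3 1:4→1,q→4,0→1,d→5,h→6 2:4→4,q→2,0→2,d→7,h→8 3:4→9,q→8,0→3,d→3,h→3 4:4→4,q→4,0→4,d→10,h→11 5:4→5,q→12,0→5,d→13,h→14 6:4→9,q→11,0→6,d→14,h→6 7:4→15,q→16,0→7,d→7,h→17 8:4→9,q→8,0→8,d→17,h→8 9:4→9,q→18,0→9,d→19,h→20 10:4→10,q→21,0→10,d→22,h→23 11:4→9,q→11,0→11,d→23,h→11 12:4→12,q→12,0→12,d→22,h→24 13:4→25,q→26,0→13,d→13,h→27 14:4→19,q→24,0→14,d→27,h→14 15:4→15,q→28,0→15,d→10,h→29 16:4→28,q→30,0→16,d→16,h→31 17:4→9,q→31,0→17,d→17,h→17 18:4→32,q→18,0→18,d→33,h→20 19:4→19,q→33,0→19,d→34,h→20 20:4→20,q→20,0→20,d→20,h→20 21:4→21,q→35,0→21,d→36,h→37 22:4→25,q→36,0→22,d→22,h→38 23:4→19,q→37,0→23,d→38,h→23 24:4→19,q→24,0→24,d→38,h→24 25:4→25,q→20,0→25,d→25,h→39 26:4→25,q→26,0→26,d→22,h→40 27:4→41,q→40,0→27,d→27,h→27 28:4→28,q→42,0→28,d→21,h→43 29:4→9,q→43,0→29,d→23,h→29 30:4→42,q→30,0→30,d→30,h→20 31:4→9,q→44,0→31,d→31,h→31 32:4→32,q→32,0→20,d→45,h→20 33:4→45,q→33,0→33,d→46,h→20 34:4→41,q→46,0→34,d→34,h→20 35:4→35,q→35,0→35,d→47,h→20 36:4→25,q→47,0→36,d→36,h→48 37:4→19,q→49,0→37,d→48,h→37 38:4→41,q→48,0→38,d→38,h→38 39:4→41,q→20,0→39,d→39,h→39 40:4→41,q→40,0→40,d→38,h→40 41:4→41,q→20,0→41,d→41,h→20 42:4→42,q→42,0→42,d→35,h→20 43:4→9,q→50,0→43,d→37,h→43 44:4→9,q→44,0→44,d→44,h→20 45:4→45,q→45,0→20,d→51,h→20 46:4→52,q→46,0→46,d→46,h→20 47:4→41,q→47,0→47,d→47,h→20 48:4→41,q→47,0→48,d→48,h→48 49:4→19,q→49,0→49,d→47,h→20 50:4→9,q→50,0→50,d→49,h→20 51:4→52,q→51,0→20,d→51,h→20 52:4→52,q→20,0→20,d→52,h→20 (ε-aug+det+¬).
'h4h': N↓-sim [60, 38, 13, 1] end={s16} ∉↓L; 3/3 del acc.
'4dd4q': run [60, 49, 34, 18, 6, 1] end={s16} rej; 5/5 single-dels accept.
'qdqqh': run [60, 51, 43, 34, 22, 3] end={s16,s21,s23} ∉↓L; 5/5 deletions ∈↓L.
'h4q40': run [60, 38, 13, 9, 6, 1] end={s16} — reject; 5/5 del acc.
4 obstructions.

Antichain: [h4h, 4dd4q, qdqqh, h4q40].


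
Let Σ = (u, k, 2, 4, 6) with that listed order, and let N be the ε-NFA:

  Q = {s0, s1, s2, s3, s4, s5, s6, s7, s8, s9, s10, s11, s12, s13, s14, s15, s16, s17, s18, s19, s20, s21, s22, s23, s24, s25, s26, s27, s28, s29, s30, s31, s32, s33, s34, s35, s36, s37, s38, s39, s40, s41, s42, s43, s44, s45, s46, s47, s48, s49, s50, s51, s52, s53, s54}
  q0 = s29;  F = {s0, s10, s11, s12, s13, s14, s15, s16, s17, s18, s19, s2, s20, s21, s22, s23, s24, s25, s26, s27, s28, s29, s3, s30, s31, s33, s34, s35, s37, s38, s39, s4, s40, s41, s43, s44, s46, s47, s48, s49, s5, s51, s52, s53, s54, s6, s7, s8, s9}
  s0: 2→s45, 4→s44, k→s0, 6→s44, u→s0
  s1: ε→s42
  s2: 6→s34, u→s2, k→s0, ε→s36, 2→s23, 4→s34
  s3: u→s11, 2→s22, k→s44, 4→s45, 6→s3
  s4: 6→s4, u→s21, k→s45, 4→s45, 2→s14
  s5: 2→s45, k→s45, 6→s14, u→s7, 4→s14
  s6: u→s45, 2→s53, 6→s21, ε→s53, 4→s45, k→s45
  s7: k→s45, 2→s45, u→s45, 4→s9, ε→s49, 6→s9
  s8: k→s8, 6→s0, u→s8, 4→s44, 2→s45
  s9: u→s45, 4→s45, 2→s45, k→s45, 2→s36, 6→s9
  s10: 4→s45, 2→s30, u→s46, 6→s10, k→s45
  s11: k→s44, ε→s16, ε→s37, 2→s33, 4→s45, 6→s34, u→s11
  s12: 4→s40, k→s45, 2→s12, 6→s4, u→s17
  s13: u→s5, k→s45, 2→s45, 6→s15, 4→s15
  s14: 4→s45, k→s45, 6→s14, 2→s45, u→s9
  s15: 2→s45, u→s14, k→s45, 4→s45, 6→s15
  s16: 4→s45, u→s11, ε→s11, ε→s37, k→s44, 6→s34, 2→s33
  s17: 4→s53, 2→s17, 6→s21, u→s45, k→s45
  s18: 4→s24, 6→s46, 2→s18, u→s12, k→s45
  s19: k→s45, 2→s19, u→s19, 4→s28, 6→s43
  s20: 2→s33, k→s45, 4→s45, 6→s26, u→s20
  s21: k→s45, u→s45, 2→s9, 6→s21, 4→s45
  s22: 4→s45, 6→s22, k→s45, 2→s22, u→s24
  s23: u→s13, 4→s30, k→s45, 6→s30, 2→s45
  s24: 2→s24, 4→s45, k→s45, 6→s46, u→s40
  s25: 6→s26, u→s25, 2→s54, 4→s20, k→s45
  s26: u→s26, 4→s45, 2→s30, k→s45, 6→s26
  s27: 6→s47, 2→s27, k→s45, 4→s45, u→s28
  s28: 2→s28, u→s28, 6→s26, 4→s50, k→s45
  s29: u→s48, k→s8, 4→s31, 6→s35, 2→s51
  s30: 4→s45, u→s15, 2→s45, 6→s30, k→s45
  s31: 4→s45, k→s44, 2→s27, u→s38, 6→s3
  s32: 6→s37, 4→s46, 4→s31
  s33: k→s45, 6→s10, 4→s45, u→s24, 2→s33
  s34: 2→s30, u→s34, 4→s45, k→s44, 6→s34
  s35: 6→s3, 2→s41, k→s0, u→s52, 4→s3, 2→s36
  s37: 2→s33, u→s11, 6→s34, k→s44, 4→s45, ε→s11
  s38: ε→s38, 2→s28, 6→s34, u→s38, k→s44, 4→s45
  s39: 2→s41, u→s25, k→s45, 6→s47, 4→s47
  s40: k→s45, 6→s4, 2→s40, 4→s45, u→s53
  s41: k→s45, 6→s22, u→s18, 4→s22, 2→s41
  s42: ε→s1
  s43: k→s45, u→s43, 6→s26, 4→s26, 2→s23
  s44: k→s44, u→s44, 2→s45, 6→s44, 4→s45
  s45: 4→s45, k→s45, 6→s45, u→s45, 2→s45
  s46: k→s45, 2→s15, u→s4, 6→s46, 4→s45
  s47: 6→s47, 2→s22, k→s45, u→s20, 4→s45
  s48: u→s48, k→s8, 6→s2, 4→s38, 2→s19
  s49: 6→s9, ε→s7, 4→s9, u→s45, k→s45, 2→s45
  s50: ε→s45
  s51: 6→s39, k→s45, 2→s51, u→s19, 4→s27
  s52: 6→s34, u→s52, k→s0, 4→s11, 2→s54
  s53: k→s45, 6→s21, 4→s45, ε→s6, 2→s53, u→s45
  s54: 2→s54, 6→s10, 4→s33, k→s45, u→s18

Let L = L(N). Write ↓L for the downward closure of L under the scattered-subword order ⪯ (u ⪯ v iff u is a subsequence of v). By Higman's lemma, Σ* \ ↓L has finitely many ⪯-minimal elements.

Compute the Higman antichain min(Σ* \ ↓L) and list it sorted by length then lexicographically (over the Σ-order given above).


min(Σ*\↓L) = [k2, 2k, 44, 664, u622, 62uuuu].

|Q|=55, |F|=49, |δ|=269 (14 ε).
min D↑ (46 st, q0=0, F={9}): 0:u→1,k→2,2→3,4→4,6→5 1:u→1,k→2,2→6,4→7,6→8 2:u→2,k→2,2→9,4→10,6→11 3:u→6,k→9,2→3,4→12,6→13 4:u→7,k→10,2→12,4→9,6→14 5:u→15,k→11,2→16,4→14,6→14 6:u→6,k→9,2→6,4→17,6→18 7:u→7,k→10,2→17,4→9,6→19 8:u→8,k→11,2→20,4→19,6→19 9:u→9,k→9,2→9,4→9,6→9 10:u→10,k→10,2→9,4→9,6→10 11:u→11,k→11,2→9,4→10,6→10 12:u→17,k→9,2→12,4→9,6→21 13:u→22,k→9,2→16,4→21,6→21 14:u→23,k→10,2→24,4→9,6→14 15:u→15,k→11,2→25,4→23,6→19 16:u→26,k→9,2→16,4→24,6→24 17:u→17,k→9,2→17,4→9,6→27 18:u→18,k→9,2→20,4→27,6→27 19:u→19,k→10,2→28,4→9,6→19 20:u→29,k→9,2→9,4→28,6→28 21:u→30,k→9,2→24,4→9,6→21 22:u→22,k→9,2→25,4→30,6→27 23:u→23,k→10,2→31,4→9,6→19 24:u→32,k→9,2→24,4→9,6→24 25:u→26,k→9,2→25,4→31,6→33 26:u→34,k→9,2→26,4→32,6→35 27:u→27,k→9,2→28,4→9,6→27 28:u→36,k→9,2→9,4→9,6→28 29:u→37,k→9,2→9,4→36,6→36 30:u→30,k→9,2→31,4→9,6→27 31:u→32,k→9,2→31,4→9,6→33 32:u→38,k→9,2→32,4→9,6→35 33:u→35,k→9,2→28,4→9,6→33 34:u→39,k→9,2→34,4→38,6→40 35:u→40,k→9,2→36,4→9,6→35 36:u→41,k→9,2→9,4→9,6→36 37:u→42,k→9,2→9,4→41,6→41 38:u→43,k→9,2→38,4→9,6→40 39:u→9,k→9,2→39,4→43,6→44 40:u→44,k→9,2→41,4→9,6→40 41:u→45,k→9,2→9,4→9,6→41 42:u→9,k→9,2→9,4→45,6→45 43:u→9,k→9,2→43,4→9,6→44 44:u→9,k→9,2→45,4→9,6→44 45:u→9,k→9,2→9,4→9,6→45 (ε-aug+det+¬).
'k2': |S_i|=[52, 4, 1] end={s45} rej; 2/2 deletions ∈↓L.
'2k': run [52, 37, 1] end={s45} rej; 2/2 del acc.
'44': |S_i|=[52, 30, 2] end={s45,s50} rej; 2/2 del acc.
'664': |S_i|=[52, 42, 25, 1] end={s45} ∉↓L; 3/3 deletions ∈↓L.
'u622': N↓-sim [52, 42, 21, 11, 2] end={s36,s45} rej; 4/4 del acc.
'62uuuu': N↓-sim [52, 42, 26, 19, 14, 9, 1] end={s45} — reject; 6/6 single-dels accept.
6 obstructions.


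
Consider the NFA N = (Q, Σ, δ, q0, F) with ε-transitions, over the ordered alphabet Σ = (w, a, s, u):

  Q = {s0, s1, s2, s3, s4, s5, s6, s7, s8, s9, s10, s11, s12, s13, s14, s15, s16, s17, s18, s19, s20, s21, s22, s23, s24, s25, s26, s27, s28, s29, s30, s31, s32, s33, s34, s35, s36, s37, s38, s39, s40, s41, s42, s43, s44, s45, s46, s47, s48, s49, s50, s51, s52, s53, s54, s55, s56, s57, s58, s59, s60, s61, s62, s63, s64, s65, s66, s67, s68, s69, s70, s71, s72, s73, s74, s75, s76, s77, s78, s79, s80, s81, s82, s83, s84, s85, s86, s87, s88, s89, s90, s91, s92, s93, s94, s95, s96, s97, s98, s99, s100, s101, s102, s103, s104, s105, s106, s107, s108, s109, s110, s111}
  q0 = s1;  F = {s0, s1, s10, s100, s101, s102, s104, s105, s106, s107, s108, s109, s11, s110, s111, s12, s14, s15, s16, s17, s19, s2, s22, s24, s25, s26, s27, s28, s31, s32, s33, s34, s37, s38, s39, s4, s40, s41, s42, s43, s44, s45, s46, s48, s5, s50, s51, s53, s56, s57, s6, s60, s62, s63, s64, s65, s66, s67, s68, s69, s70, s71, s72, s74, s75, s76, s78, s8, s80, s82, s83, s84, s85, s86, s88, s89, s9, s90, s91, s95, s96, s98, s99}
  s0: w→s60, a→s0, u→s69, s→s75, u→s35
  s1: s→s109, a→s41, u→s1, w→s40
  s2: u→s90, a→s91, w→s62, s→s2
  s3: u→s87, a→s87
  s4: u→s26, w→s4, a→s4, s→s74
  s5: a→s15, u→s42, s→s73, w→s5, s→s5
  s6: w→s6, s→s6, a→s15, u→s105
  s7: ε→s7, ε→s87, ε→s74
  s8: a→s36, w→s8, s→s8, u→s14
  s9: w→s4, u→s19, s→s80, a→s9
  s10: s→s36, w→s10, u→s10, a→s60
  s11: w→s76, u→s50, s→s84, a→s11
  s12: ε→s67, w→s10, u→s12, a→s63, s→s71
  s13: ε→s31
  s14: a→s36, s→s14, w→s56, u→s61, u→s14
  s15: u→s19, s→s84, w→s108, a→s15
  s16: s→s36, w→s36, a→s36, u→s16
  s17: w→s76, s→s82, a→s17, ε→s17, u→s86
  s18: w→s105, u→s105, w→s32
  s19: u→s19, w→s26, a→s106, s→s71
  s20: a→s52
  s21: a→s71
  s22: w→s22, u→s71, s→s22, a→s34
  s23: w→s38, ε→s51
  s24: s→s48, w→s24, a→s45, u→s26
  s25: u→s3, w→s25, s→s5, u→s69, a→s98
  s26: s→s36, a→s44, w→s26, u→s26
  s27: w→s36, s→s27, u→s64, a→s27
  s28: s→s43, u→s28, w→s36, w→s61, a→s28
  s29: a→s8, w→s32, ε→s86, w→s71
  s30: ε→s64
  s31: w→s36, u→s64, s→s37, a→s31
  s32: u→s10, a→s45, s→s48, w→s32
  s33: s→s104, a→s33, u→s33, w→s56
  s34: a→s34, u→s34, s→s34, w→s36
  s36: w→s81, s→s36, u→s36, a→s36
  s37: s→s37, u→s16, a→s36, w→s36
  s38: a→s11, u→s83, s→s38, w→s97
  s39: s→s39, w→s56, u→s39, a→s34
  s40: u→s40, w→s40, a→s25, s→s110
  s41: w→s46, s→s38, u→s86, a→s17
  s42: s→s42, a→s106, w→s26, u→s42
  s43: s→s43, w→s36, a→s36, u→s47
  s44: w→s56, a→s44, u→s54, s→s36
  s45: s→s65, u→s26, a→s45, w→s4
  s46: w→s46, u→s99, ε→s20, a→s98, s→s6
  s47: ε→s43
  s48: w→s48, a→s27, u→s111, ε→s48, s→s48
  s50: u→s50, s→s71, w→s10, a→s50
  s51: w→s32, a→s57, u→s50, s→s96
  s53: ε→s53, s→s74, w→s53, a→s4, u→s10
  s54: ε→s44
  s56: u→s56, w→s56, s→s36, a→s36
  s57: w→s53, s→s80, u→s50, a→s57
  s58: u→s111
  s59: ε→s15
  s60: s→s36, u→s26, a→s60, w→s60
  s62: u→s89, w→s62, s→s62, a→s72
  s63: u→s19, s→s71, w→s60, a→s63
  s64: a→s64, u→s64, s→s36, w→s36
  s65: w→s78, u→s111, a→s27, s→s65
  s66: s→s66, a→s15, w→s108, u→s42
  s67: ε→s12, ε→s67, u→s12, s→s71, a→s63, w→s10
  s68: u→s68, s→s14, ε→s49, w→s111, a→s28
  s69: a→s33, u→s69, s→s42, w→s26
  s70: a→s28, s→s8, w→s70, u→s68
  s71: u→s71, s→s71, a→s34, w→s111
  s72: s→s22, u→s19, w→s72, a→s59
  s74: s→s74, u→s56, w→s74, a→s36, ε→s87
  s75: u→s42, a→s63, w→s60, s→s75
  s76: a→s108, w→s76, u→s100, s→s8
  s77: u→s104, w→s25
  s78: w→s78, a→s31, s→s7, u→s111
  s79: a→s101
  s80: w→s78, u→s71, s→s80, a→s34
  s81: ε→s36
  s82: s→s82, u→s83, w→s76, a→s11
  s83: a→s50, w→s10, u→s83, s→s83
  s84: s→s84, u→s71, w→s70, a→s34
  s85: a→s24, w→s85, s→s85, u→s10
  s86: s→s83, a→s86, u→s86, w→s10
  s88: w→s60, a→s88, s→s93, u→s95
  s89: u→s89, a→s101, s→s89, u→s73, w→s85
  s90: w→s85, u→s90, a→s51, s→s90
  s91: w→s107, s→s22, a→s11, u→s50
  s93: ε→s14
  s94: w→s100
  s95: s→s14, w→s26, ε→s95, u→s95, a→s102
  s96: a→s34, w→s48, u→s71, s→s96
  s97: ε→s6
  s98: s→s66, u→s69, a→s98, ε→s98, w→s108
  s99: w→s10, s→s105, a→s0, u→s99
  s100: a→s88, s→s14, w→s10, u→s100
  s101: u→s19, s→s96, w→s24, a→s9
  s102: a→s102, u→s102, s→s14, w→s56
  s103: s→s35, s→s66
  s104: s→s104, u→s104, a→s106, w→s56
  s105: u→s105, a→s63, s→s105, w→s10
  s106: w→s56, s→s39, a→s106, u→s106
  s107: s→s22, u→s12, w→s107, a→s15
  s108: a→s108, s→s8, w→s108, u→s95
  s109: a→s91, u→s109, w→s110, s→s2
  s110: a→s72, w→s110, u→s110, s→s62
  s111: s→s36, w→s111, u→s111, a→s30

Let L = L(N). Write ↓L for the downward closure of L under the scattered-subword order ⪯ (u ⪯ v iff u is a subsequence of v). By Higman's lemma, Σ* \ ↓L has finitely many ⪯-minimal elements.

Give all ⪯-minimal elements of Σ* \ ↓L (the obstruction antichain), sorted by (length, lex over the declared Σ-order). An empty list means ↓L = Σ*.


min(Σ*\↓L) = [auws, aawsa, sasaw, wauawa, ssuwus].

|Q|=112, |F|=83, |δ|=384 (24 ε).
min D↑ (83 st, q0=0, F={42}): 0:w→1,a→2,s→3,u→0 1:w→1,a→4,s→5,u→1 2:w→6,a→7,s→8,u→9 3:w→5,a→10,s→11,u→3 4:w→4,a→12,s→13,u→14 5:w→5,a→15,s→16,u→5 6:w→6,a→12,s→17,u→18 7:w→19,a→7,s→20,u→9 8:w→17,a→21,s→8,u→22 9:w→23,a→9,s→22,u→9 10:w→24,a→21,s→25,u→26 11:w→16,a→10,s→11,u→27 12:w→28,a→12,s→29,u→14 13:w→13,a→30,s→13,u→31 14:w→32,a→33,s→31,u→14 15:w→15,a→30,s→25,u→34 16:w→16,a→15,s→16,u→35 17:w→17,a→30,s→17,u→36 18:w→23,a→37,s→36,u→18 19:w→19,a→28,s→38,u→39 20:w→19,a→21,s→20,u→22 21:w→19,a→21,s→40,u→26 22:w→23,a→26,s→22,u→22 23:w→23,a→41,s→42,u→23 24:w→24,a→30,s→25,u→43 25:w→25,a→44,s→25,u→45 26:w→23,a→26,s→45,u→26 27:w→46,a→47,s→27,u→27 28:w→28,a→28,s→38,u→48 29:w→28,a→30,s→29,u→31 30:w→28,a→30,s→40,u→34 31:w→32,a→49,s→31,u→31 32:w→32,a→50,s→42,u→32 33:w→51,a→33,s→52,u→33 34:w→32,a→49,s→45,u→34 35:w→46,a→53,s→35,u→35 36:w→23,a→54,s→36,u→36 37:w→41,a→37,s→55,u→14 38:w→38,a→42,s→38,u→56 39:w→23,a→57,s→56,u→39 40:w→58,a→44,s→40,u→45 41:w→41,a→41,s→42,u→32 42:w→42,a→42,s→42,u→42 43:w→23,a→54,s→45,u→43 44:w→42,a→44,s→44,u→44 45:w→59,a→44,s→45,u→45 46:w→46,a→60,s→46,u→23 47:w→61,a→62,s→63,u→26 48:w→32,a→64,s→56,u→48 49:w→51,a→49,s→65,u→49 50:w→51,a→50,s→42,u→50 51:w→51,a→42,s→42,u→51 52:w→51,a→49,s→52,u→52 53:w→60,a→66,s→63,u→34 54:w→41,a→54,s→45,u→34 55:w→41,a→54,s→55,u→31 56:w→51,a→42,s→56,u→56 57:w→41,a→57,s→56,u→48 58:w→58,a→67,s→38,u→68 59:w→59,a→69,s→42,u→59 60:w→60,a→70,s→71,u→32 61:w→61,a→70,s→71,u→23 62:w→72,a→62,s→73,u→26 63:w→71,a→44,s→63,u→45 64:w→51,a→64,s→56,u→64 65:w→51,a→44,s→65,u→65 66:w→74,a→66,s→73,u→34 67:w→42,a→67,s→75,u→67 68:w→59,a→67,s→56,u→68 69:w→42,a→69,s→42,u→69 70:w→74,a→70,s→76,u→32 71:w→71,a→77,s→71,u→59 72:w→72,a→74,s→78,u→23 73:w→79,a→44,s→73,u→45 74:w→74,a→74,s→78,u→32 75:w→42,a→42,s→75,u→75 76:w→79,a→77,s→76,u→59 77:w→42,a→77,s→77,u→69 78:w→78,a→42,s→78,u→51 79:w→79,a→80,s→78,u→59 80:w→42,a→80,s→81,u→69 81:w→42,a→42,s→81,u→82 82:w→42,a→42,s→42,u→82 (ε-aug+det+¬).
'auws': |S_i|=[100, 91, 46, 12, 2] end={s36,s81} rej; 4/4 single-dels accept.
'aawsa': N↓-sim [100, 91, 67, 36, 14, 2] end={s36,s81} — reject; 5/5 deletions ∈↓L.
'sasaw': |S_i|=[100, 84, 65, 33, 13, 3] end={s36,s61,s81} rej; 5/5 single-dels accept.
'wauawa': |S_i|=[100, 85, 66, 31, 19, 4, 2] end={s36,s81} rej; 6/6 single-dels accept.
'ssuwus': N↓-sim [100, 84, 82, 61, 28, 12, 2] end={s36,s81} — reject; 6/6 single-dels accept.
5 minimals (antichain).


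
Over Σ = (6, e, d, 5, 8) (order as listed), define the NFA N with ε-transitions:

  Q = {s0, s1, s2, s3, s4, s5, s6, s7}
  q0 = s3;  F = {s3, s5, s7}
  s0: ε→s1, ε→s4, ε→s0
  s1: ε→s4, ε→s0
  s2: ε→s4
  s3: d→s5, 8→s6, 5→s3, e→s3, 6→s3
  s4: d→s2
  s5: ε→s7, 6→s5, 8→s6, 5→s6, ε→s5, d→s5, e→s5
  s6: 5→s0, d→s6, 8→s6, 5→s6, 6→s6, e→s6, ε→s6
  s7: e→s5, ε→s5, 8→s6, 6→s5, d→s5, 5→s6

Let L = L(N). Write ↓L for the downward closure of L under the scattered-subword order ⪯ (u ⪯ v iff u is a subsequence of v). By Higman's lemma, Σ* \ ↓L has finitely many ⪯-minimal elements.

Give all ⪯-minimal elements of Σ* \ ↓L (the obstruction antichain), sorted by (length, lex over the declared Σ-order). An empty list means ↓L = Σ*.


A = [8, d5].

|Q|=8, |F|=3, |δ|=32 (10 ε).
min D↑ (3 st, q0=0, F={2}): 0:6→0,e→0,d→1,5→0,8→2 1:6→1,e→1,d→1,5→2,8→2 2:6→2,e→2,d→2,5→2,8→2 (ε-aug+det+¬).
'8': |S_i|=[8, 5] end={s0,s1,s2,s4,s6} — reject; 1/1 deletions ∈↓L.
'd5': N↓-sim [8, 7, 5] end={s0,s1,s2,s4,s6} — reject; 2/2 deletions ∈↓L.
2 words, ⪯-incomp.


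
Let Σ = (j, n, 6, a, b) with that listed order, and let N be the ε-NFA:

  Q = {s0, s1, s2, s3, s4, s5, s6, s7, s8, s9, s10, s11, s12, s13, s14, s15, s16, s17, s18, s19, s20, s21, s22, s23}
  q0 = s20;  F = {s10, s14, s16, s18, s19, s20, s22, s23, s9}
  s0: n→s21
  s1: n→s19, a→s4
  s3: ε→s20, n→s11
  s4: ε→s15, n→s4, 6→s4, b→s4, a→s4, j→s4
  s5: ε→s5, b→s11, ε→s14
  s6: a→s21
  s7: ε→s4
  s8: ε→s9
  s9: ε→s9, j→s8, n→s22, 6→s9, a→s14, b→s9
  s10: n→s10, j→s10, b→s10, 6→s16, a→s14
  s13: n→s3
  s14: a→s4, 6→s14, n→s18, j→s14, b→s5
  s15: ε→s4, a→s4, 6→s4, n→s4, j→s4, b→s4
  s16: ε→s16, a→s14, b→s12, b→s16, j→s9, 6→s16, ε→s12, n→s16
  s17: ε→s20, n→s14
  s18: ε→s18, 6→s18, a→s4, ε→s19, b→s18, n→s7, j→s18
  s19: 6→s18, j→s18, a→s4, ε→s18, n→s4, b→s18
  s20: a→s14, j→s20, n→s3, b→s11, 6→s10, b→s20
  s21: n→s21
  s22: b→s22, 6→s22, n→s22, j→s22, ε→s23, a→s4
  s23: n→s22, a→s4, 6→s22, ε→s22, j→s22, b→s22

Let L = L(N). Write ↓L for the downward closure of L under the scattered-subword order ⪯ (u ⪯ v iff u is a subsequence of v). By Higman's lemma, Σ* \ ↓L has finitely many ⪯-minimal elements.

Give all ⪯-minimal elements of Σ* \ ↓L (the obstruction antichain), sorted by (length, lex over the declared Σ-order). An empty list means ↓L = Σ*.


Antichain: [aa, ann, 66jna].

|Q|=24, |F|=9, |δ|=82 (16 ε).
min D↑ (8 st, q0=0, F={5}): 0:j→0,n→0,6→1,a→2,b→0 1:j→1,n→1,6→3,a→2,b→1 2:j→2,n→4,6→2,a→5,b→2 3:j→6,n→3,6→3,a→2,b→3 4:j→4,n→5,6→4,a→5,b→4 5:j→5,n→5,6→5,a→5,b→5 6:j→6,n→7,6→6,a→2,b→6 7:j→7,n→7,6→7,a→5,b→7 (ε-aug+det+¬).
'aa': N↓-sim [17, 8, 2] end={s15,s4} ∉↓L; 2/2 deletions ∈↓L.
'ann': |S_i|=[17, 8, 5, 3] end={s15,s4,s7} — reject; 3/3 single-dels accept.
'66jna': |S_i|=[17, 15, 14, 12, 7, 2] end={s15,s4} ∉↓L; 5/5 single-dels accept.
3 obstructions.


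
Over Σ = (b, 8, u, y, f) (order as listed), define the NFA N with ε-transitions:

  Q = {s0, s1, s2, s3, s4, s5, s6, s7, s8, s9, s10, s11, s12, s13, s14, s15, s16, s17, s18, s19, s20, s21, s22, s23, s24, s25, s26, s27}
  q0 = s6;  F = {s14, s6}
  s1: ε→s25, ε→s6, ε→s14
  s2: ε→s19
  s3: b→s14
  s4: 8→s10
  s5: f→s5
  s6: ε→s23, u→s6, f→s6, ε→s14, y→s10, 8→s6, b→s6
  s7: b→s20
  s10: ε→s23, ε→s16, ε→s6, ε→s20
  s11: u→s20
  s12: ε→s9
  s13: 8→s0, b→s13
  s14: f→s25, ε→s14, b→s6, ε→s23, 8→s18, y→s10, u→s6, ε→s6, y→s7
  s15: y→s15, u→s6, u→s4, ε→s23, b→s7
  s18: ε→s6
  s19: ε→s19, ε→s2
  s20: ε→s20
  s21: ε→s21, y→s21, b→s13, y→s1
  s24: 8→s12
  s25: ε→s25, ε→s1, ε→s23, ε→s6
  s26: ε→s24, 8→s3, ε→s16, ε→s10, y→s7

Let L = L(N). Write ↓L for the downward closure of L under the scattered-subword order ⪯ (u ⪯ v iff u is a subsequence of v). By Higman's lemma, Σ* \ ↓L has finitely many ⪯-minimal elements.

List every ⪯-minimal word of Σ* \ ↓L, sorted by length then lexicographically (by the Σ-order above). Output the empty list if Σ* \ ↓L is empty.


|Q|=28, |F|=2, |δ|=55 (27 ε).
min D↑ (1 st, q0=0, F={}): 0:b→0,8→0,u→0,y→0,f→0 (ε-aug+det+¬).
L(D↑) = ∅ ⇒ ↓L = Σ*.

Antichain: [].


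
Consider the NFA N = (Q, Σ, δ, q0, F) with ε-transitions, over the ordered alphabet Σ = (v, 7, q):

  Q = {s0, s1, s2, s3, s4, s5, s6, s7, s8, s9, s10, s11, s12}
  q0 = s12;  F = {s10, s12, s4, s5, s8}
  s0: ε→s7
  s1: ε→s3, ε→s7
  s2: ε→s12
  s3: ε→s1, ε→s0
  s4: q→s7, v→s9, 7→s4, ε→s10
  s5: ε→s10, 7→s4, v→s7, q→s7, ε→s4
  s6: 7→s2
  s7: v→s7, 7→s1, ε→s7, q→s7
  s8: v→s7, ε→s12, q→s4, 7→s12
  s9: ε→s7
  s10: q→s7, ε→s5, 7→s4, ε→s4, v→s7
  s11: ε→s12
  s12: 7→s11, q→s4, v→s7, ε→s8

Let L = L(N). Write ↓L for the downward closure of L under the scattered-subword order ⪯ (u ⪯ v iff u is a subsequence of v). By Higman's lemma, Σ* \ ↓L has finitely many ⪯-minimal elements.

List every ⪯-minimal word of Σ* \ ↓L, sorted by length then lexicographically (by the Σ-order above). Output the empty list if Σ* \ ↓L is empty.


min(Σ*\↓L) = [v, qq].

|Q|=13, |F|=5, |δ|=35 (16 ε).
min D↑ (3 st, q0=0, F={1}): 0:v→1,7→0,q→2 1:v→1,7→1,q→1 2:v→1,7→2,q→1 (ε-aug+det+¬).
'v': |S_i|=[11, 5] end={s0,s1,s3,s7,s9} rej; 1/1 del acc.
'qq': |S_i|=[11, 8, 4] end={s0,s1,s3,s7} rej; 2/2 del acc.
2 words, ⪯-incomp.
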